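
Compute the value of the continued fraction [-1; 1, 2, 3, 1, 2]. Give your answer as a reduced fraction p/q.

a_0 = -1: -1/1
a_1 = 1: 0/1
a_2 = 2: -1/3
a_3 = 3: -3/10
a_4 = 1: -4/13
a_5 = 2: -11/36

-11/36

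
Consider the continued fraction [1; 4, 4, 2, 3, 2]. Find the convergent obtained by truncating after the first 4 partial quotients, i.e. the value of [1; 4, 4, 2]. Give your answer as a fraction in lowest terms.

a_0 = 1: 1/1
a_1 = 4: 5/4
a_2 = 4: 21/17
a_3 = 2: 47/38

47/38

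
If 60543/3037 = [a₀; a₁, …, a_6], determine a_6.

60543 ÷ 3037 → quotient 19, remainder 2840
3037 ÷ 2840 → quotient 1, remainder 197
2840 ÷ 197 → quotient 14, remainder 82
197 ÷ 82 → quotient 2, remainder 33
82 ÷ 33 → quotient 2, remainder 16
33 ÷ 16 → quotient 2, remainder 1
16 ÷ 1 → quotient 16, remainder 0

16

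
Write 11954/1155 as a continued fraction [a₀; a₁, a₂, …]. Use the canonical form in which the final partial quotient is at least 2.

[10; 2, 1, 6, 11, 2, 2]

11954 = 10·1155 + 404, so a_0 = 10
1155 = 2·404 + 347, so a_1 = 2
404 = 1·347 + 57, so a_2 = 1
347 = 6·57 + 5, so a_3 = 6
57 = 11·5 + 2, so a_4 = 11
5 = 2·2 + 1, so a_5 = 2
2 = 2·1 + 0, so a_6 = 2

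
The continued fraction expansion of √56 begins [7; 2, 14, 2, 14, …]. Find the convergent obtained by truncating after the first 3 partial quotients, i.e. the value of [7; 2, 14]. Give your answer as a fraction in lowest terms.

a_0 = 7: 7/1
a_1 = 2: 15/2
a_2 = 14: 217/29

217/29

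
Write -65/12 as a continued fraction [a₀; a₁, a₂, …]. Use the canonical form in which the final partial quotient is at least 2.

⌊-65/12⌋ = -6, remainder 7
⌊12/7⌋ = 1, remainder 5
⌊7/5⌋ = 1, remainder 2
⌊5/2⌋ = 2, remainder 1
⌊2/1⌋ = 2, remainder 0

[-6; 1, 1, 2, 2]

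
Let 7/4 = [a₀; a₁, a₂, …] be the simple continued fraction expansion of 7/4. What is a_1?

7 = 1·4 + 3, so a_0 = 1
4 = 1·3 + 1, so a_1 = 1

1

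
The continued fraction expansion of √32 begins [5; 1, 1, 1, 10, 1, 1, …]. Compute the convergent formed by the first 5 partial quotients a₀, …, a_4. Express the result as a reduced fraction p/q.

a_0 = 5: 5/1
a_1 = 1: 6/1
a_2 = 1: 11/2
a_3 = 1: 17/3
a_4 = 10: 181/32

181/32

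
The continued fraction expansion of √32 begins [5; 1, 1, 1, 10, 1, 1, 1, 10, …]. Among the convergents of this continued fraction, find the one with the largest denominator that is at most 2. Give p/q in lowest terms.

11/2

a_0 = 5: 5/1  (≤ bound)
a_1 = 1: 6/1  (≤ bound)
a_2 = 1: 11/2  (≤ bound)
a_3 = 1: 17/3  (> 2, stop)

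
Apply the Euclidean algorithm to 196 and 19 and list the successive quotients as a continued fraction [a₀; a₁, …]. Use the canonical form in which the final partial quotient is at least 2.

[10; 3, 6]

Run the Euclidean algorithm, recording each quotient:
196 = 10·19 + 6, so a_0 = 10
19 = 3·6 + 1, so a_1 = 3
6 = 6·1 + 0, so a_2 = 6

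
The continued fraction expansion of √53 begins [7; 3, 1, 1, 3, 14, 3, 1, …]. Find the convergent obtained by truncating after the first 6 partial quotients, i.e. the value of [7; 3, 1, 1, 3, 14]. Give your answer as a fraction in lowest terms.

Collapse the nested fraction from the inside out:
Start with 14.
3 + 1/(14/1) = 3 + 1/14 = 43/14
1 + 1/(43/14) = 1 + 14/43 = 57/43
1 + 1/(57/43) = 1 + 43/57 = 100/57
3 + 1/(100/57) = 3 + 57/100 = 357/100
7 + 1/(357/100) = 7 + 100/357 = 2599/357

2599/357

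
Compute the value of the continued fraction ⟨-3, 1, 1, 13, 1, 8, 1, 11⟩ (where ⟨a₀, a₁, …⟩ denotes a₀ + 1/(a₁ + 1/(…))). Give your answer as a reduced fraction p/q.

a_0 = -3: -3/1
a_1 = 1: -2/1
a_2 = 1: -5/2
a_3 = 13: -67/27
a_4 = 1: -72/29
a_5 = 8: -643/259
a_6 = 1: -715/288
a_7 = 11: -8508/3427

-8508/3427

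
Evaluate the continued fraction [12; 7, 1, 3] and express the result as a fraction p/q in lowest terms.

376/31

Use the convergent recurrence hₖ = aₖ·hₖ₋₁ + hₖ₋₂ (and likewise for the denominators kₖ):
a_0 = 12: 12/1
a_1 = 7: 85/7
a_2 = 1: 97/8
a_3 = 3: 376/31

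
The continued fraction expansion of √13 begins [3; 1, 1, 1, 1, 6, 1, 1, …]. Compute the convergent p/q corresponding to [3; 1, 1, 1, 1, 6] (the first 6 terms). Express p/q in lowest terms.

119/33

a_0 = 3: 3/1
a_1 = 1: 4/1
a_2 = 1: 7/2
a_3 = 1: 11/3
a_4 = 1: 18/5
a_5 = 6: 119/33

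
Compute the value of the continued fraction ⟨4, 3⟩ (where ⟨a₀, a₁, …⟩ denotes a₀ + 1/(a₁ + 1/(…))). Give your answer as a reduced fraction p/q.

Compute successive convergents:
a_0 = 4: 4/1
a_1 = 3: 13/3

13/3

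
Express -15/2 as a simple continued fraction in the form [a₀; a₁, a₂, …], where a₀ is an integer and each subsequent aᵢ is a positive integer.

Repeatedly divide and take the remainder:
-15 ÷ 2 → quotient -8, remainder 1
2 ÷ 1 → quotient 2, remainder 0

[-8; 2]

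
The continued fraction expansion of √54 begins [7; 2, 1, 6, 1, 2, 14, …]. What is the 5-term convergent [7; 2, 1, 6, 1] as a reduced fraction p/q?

169/23

Build up convergents one term at a time:
a_0 = 7: 7/1
a_1 = 2: 15/2
a_2 = 1: 22/3
a_3 = 6: 147/20
a_4 = 1: 169/23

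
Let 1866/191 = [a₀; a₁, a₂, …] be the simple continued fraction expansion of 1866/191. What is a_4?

⌊1866/191⌋ = 9, remainder 147
⌊191/147⌋ = 1, remainder 44
⌊147/44⌋ = 3, remainder 15
⌊44/15⌋ = 2, remainder 14
⌊15/14⌋ = 1, remainder 1

1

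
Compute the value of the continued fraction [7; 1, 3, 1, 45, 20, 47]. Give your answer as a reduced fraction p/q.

Start with 47.
20 + 1/(47/1) = 20 + 1/47 = 941/47
45 + 1/(941/47) = 45 + 47/941 = 42392/941
1 + 1/(42392/941) = 1 + 941/42392 = 43333/42392
3 + 1/(43333/42392) = 3 + 42392/43333 = 172391/43333
1 + 1/(172391/43333) = 1 + 43333/172391 = 215724/172391
7 + 1/(215724/172391) = 7 + 172391/215724 = 1682459/215724

1682459/215724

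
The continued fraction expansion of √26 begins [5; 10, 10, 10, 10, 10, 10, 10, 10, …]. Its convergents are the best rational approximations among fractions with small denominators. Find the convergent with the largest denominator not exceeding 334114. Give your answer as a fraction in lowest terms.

List convergents until the denominator exceeds the bound:
a_0 = 5: 5/1  (≤ bound)
a_1 = 10: 51/10  (≤ bound)
a_2 = 10: 515/101  (≤ bound)
a_3 = 10: 5201/1020  (≤ bound)
a_4 = 10: 52525/10301  (≤ bound)
a_5 = 10: 530451/104030  (≤ bound)
a_6 = 10: 5357035/1050601  (> 334114, stop)

530451/104030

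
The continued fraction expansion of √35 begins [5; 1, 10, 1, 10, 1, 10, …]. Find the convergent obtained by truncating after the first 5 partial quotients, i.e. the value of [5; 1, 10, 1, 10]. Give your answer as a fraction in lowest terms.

775/131

Start with 10.
1 + 1/(10/1) = 1 + 1/10 = 11/10
10 + 1/(11/10) = 10 + 10/11 = 120/11
1 + 1/(120/11) = 1 + 11/120 = 131/120
5 + 1/(131/120) = 5 + 120/131 = 775/131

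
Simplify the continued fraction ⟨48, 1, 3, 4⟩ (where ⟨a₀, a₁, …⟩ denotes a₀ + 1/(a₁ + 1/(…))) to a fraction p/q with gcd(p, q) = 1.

829/17

Starting at the tail and folding back:
Start with 4.
3 + 1/(4/1) = 3 + 1/4 = 13/4
1 + 1/(13/4) = 1 + 4/13 = 17/13
48 + 1/(17/13) = 48 + 13/17 = 829/17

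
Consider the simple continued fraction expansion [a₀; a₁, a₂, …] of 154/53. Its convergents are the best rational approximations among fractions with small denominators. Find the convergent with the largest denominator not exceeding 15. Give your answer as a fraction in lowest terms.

32/11

a_0 = 2: 2/1  (≤ bound)
a_1 = 1: 3/1  (≤ bound)
a_2 = 9: 29/10  (≤ bound)
a_3 = 1: 32/11  (≤ bound)
a_4 = 1: 61/21  (> 15, stop)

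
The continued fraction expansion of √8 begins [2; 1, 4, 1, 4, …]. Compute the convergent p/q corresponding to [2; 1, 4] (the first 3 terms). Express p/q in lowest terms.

14/5

Start with 4.
1 + 1/(4/1) = 1 + 1/4 = 5/4
2 + 1/(5/4) = 2 + 4/5 = 14/5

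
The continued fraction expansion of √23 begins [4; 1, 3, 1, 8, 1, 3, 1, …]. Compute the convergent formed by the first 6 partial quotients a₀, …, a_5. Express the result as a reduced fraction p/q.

235/49

Starting at the tail and folding back:
Start with 1.
8 + 1/(1/1) = 8 + 1/1 = 9/1
1 + 1/(9/1) = 1 + 1/9 = 10/9
3 + 1/(10/9) = 3 + 9/10 = 39/10
1 + 1/(39/10) = 1 + 10/39 = 49/39
4 + 1/(49/39) = 4 + 39/49 = 235/49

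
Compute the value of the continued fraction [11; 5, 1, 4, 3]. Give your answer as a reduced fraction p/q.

1039/93

a_0 = 11: 11/1
a_1 = 5: 56/5
a_2 = 1: 67/6
a_3 = 4: 324/29
a_4 = 3: 1039/93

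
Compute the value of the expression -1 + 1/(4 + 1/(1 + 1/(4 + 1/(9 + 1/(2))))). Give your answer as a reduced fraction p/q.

-369/466

Compute successive convergents:
a_0 = -1: -1/1
a_1 = 4: -3/4
a_2 = 1: -4/5
a_3 = 4: -19/24
a_4 = 9: -175/221
a_5 = 2: -369/466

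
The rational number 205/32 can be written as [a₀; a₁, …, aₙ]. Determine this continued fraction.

[6; 2, 2, 6]

205 ÷ 32 → quotient 6, remainder 13
32 ÷ 13 → quotient 2, remainder 6
13 ÷ 6 → quotient 2, remainder 1
6 ÷ 1 → quotient 6, remainder 0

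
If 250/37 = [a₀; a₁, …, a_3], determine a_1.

⌊250/37⌋ = 6, remainder 28
⌊37/28⌋ = 1, remainder 9

1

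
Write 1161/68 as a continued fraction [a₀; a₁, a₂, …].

Repeatedly divide and take the remainder:
1161 = 17·68 + 5, so a_0 = 17
68 = 13·5 + 3, so a_1 = 13
5 = 1·3 + 2, so a_2 = 1
3 = 1·2 + 1, so a_3 = 1
2 = 2·1 + 0, so a_4 = 2

[17; 13, 1, 1, 2]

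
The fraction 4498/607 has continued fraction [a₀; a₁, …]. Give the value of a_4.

1

4498 = 7·607 + 249, so a_0 = 7
607 = 2·249 + 109, so a_1 = 2
249 = 2·109 + 31, so a_2 = 2
109 = 3·31 + 16, so a_3 = 3
31 = 1·16 + 15, so a_4 = 1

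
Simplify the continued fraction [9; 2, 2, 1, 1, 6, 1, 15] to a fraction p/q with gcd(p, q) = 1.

Start with 15.
1 + 1/(15/1) = 1 + 1/15 = 16/15
6 + 1/(16/15) = 6 + 15/16 = 111/16
1 + 1/(111/16) = 1 + 16/111 = 127/111
1 + 1/(127/111) = 1 + 111/127 = 238/127
2 + 1/(238/127) = 2 + 127/238 = 603/238
2 + 1/(603/238) = 2 + 238/603 = 1444/603
9 + 1/(1444/603) = 9 + 603/1444 = 13599/1444

13599/1444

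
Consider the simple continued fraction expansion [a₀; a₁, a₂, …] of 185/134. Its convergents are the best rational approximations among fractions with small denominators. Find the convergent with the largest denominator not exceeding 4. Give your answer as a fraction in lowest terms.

a_0 = 1: 1/1  (≤ bound)
a_1 = 2: 3/2  (≤ bound)
a_2 = 1: 4/3  (≤ bound)
a_3 = 1: 7/5  (> 4, stop)

4/3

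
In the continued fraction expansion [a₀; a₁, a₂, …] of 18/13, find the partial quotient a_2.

Run the Euclidean algorithm, recording each quotient:
18 ÷ 13 → quotient 1, remainder 5
13 ÷ 5 → quotient 2, remainder 3
5 ÷ 3 → quotient 1, remainder 2

1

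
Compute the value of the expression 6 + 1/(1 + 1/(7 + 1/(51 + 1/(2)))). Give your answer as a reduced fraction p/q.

5679/826

a_0 = 6: 6/1
a_1 = 1: 7/1
a_2 = 7: 55/8
a_3 = 51: 2812/409
a_4 = 2: 5679/826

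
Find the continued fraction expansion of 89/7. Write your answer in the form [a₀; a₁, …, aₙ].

Apply division with remainder until the remainder is 0:
89 ÷ 7 → quotient 12, remainder 5
7 ÷ 5 → quotient 1, remainder 2
5 ÷ 2 → quotient 2, remainder 1
2 ÷ 1 → quotient 2, remainder 0

[12; 1, 2, 2]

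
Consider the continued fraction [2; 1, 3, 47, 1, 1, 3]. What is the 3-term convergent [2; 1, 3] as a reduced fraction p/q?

a_0 = 2: 2/1
a_1 = 1: 3/1
a_2 = 3: 11/4

11/4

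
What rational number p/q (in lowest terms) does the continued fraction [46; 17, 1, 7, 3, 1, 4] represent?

a_0 = 46: 46/1
a_1 = 17: 783/17
a_2 = 1: 829/18
a_3 = 7: 6586/143
a_4 = 3: 20587/447
a_5 = 1: 27173/590
a_6 = 4: 129279/2807

129279/2807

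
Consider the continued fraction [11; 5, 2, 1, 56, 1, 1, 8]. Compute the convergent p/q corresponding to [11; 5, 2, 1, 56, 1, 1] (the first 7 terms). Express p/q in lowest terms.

20473/1830

Starting at the tail and folding back:
Start with 1.
1 + 1/(1/1) = 1 + 1/1 = 2/1
56 + 1/(2/1) = 56 + 1/2 = 113/2
1 + 1/(113/2) = 1 + 2/113 = 115/113
2 + 1/(115/113) = 2 + 113/115 = 343/115
5 + 1/(343/115) = 5 + 115/343 = 1830/343
11 + 1/(1830/343) = 11 + 343/1830 = 20473/1830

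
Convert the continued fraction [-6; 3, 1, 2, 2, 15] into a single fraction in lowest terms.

-2298/401

a_0 = -6: -6/1
a_1 = 3: -17/3
a_2 = 1: -23/4
a_3 = 2: -63/11
a_4 = 2: -149/26
a_5 = 15: -2298/401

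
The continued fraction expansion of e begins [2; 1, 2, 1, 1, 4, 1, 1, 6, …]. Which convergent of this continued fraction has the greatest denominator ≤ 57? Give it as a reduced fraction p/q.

List convergents until the denominator exceeds the bound:
a_0 = 2: 2/1  (≤ bound)
a_1 = 1: 3/1  (≤ bound)
a_2 = 2: 8/3  (≤ bound)
a_3 = 1: 11/4  (≤ bound)
a_4 = 1: 19/7  (≤ bound)
a_5 = 4: 87/32  (≤ bound)
a_6 = 1: 106/39  (≤ bound)
a_7 = 1: 193/71  (> 57, stop)

106/39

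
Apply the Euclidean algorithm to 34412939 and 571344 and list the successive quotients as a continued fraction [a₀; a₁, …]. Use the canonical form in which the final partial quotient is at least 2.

[60; 4, 3, 7, 5, 29, 13, 3]

34412939 = 60·571344 + 132299, so a_0 = 60
571344 = 4·132299 + 42148, so a_1 = 4
132299 = 3·42148 + 5855, so a_2 = 3
42148 = 7·5855 + 1163, so a_3 = 7
5855 = 5·1163 + 40, so a_4 = 5
1163 = 29·40 + 3, so a_5 = 29
40 = 13·3 + 1, so a_6 = 13
3 = 3·1 + 0, so a_7 = 3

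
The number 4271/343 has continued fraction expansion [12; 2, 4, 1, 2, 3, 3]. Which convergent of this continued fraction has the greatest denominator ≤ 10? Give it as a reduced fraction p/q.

a_0 = 12: 12/1  (≤ bound)
a_1 = 2: 25/2  (≤ bound)
a_2 = 4: 112/9  (≤ bound)
a_3 = 1: 137/11  (> 10, stop)

112/9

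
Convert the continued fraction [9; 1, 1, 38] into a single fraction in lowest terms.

Start with 38.
1 + 1/(38/1) = 1 + 1/38 = 39/38
1 + 1/(39/38) = 1 + 38/39 = 77/39
9 + 1/(77/39) = 9 + 39/77 = 732/77

732/77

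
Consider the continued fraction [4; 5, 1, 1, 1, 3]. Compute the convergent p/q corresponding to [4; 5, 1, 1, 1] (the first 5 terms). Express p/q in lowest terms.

Use the convergent recurrence hₖ = aₖ·hₖ₋₁ + hₖ₋₂ (and likewise for the denominators kₖ):
a_0 = 4: 4/1
a_1 = 5: 21/5
a_2 = 1: 25/6
a_3 = 1: 46/11
a_4 = 1: 71/17

71/17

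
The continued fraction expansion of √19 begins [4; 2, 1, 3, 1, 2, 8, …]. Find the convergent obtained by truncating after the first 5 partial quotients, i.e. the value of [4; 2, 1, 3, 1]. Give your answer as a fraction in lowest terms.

61/14

Work from the innermost term outward:
Start with 1.
3 + 1/(1/1) = 3 + 1/1 = 4/1
1 + 1/(4/1) = 1 + 1/4 = 5/4
2 + 1/(5/4) = 2 + 4/5 = 14/5
4 + 1/(14/5) = 4 + 5/14 = 61/14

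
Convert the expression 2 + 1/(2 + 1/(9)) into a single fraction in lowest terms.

47/19

Start with 9.
2 + 1/(9/1) = 2 + 1/9 = 19/9
2 + 1/(19/9) = 2 + 9/19 = 47/19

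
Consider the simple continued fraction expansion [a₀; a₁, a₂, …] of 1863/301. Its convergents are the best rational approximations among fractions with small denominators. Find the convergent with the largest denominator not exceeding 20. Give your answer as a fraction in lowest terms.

List convergents until the denominator exceeds the bound:
a_0 = 6: 6/1  (≤ bound)
a_1 = 5: 31/5  (≤ bound)
a_2 = 3: 99/16  (≤ bound)
a_3 = 1: 130/21  (> 20, stop)

99/16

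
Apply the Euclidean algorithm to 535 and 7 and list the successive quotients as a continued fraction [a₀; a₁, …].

⌊535/7⌋ = 76, remainder 3
⌊7/3⌋ = 2, remainder 1
⌊3/1⌋ = 3, remainder 0

[76; 2, 3]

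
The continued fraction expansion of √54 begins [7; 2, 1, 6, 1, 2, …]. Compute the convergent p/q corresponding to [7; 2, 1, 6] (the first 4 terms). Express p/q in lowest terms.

147/20

Build up convergents one term at a time:
a_0 = 7: 7/1
a_1 = 2: 15/2
a_2 = 1: 22/3
a_3 = 6: 147/20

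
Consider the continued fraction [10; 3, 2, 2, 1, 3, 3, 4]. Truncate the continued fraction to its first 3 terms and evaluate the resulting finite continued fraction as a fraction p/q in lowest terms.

72/7

Use the convergent recurrence hₖ = aₖ·hₖ₋₁ + hₖ₋₂ (and likewise for the denominators kₖ):
a_0 = 10: 10/1
a_1 = 3: 31/3
a_2 = 2: 72/7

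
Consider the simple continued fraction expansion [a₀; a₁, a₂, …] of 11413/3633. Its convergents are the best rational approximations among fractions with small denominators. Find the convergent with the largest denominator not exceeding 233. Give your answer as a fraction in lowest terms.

333/106

a_0 = 3: 3/1  (≤ bound)
a_1 = 7: 22/7  (≤ bound)
a_2 = 14: 311/99  (≤ bound)
a_3 = 1: 333/106  (≤ bound)
a_4 = 2: 977/311  (> 233, stop)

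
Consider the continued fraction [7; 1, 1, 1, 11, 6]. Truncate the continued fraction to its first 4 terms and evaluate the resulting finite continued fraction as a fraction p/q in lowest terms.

23/3

Compute successive convergents:
a_0 = 7: 7/1
a_1 = 1: 8/1
a_2 = 1: 15/2
a_3 = 1: 23/3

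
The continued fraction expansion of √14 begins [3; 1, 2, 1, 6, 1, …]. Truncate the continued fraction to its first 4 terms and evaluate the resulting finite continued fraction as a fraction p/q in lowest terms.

15/4

a_0 = 3: 3/1
a_1 = 1: 4/1
a_2 = 2: 11/3
a_3 = 1: 15/4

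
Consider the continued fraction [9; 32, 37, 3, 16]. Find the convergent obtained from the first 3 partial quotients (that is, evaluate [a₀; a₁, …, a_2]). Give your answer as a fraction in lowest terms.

Collapse the nested fraction from the inside out:
Start with 37.
32 + 1/(37/1) = 32 + 1/37 = 1185/37
9 + 1/(1185/37) = 9 + 37/1185 = 10702/1185

10702/1185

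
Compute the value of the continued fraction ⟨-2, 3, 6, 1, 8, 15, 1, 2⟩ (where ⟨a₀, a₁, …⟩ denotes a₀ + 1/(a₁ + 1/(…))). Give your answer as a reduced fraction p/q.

-15527/9231

Start with 2.
1 + 1/(2/1) = 1 + 1/2 = 3/2
15 + 1/(3/2) = 15 + 2/3 = 47/3
8 + 1/(47/3) = 8 + 3/47 = 379/47
1 + 1/(379/47) = 1 + 47/379 = 426/379
6 + 1/(426/379) = 6 + 379/426 = 2935/426
3 + 1/(2935/426) = 3 + 426/2935 = 9231/2935
-2 + 1/(9231/2935) = -2 + 2935/9231 = -15527/9231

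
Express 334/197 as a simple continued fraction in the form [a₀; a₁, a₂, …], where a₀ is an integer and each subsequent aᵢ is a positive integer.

[1; 1, 2, 3, 1, 1, 8]

Run the Euclidean algorithm, recording each quotient:
334 = 1·197 + 137, so a_0 = 1
197 = 1·137 + 60, so a_1 = 1
137 = 2·60 + 17, so a_2 = 2
60 = 3·17 + 9, so a_3 = 3
17 = 1·9 + 8, so a_4 = 1
9 = 1·8 + 1, so a_5 = 1
8 = 8·1 + 0, so a_6 = 8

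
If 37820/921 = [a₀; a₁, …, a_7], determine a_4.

Repeatedly divide and take the remainder:
⌊37820/921⌋ = 41, remainder 59
⌊921/59⌋ = 15, remainder 36
⌊59/36⌋ = 1, remainder 23
⌊36/23⌋ = 1, remainder 13
⌊23/13⌋ = 1, remainder 10

1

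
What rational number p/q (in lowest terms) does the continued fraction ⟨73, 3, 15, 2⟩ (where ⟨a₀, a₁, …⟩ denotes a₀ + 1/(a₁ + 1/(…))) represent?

Use the convergent recurrence hₖ = aₖ·hₖ₋₁ + hₖ₋₂ (and likewise for the denominators kₖ):
a_0 = 73: 73/1
a_1 = 3: 220/3
a_2 = 15: 3373/46
a_3 = 2: 6966/95

6966/95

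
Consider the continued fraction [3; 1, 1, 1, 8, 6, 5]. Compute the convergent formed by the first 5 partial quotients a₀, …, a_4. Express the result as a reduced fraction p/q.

95/26

Start with 8.
1 + 1/(8/1) = 1 + 1/8 = 9/8
1 + 1/(9/8) = 1 + 8/9 = 17/9
1 + 1/(17/9) = 1 + 9/17 = 26/17
3 + 1/(26/17) = 3 + 17/26 = 95/26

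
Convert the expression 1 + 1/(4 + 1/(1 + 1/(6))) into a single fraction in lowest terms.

a_0 = 1: 1/1
a_1 = 4: 5/4
a_2 = 1: 6/5
a_3 = 6: 41/34

41/34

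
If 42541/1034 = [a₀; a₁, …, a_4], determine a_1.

Run the Euclidean algorithm, recording each quotient:
42541 = 41·1034 + 147, so a_0 = 41
1034 = 7·147 + 5, so a_1 = 7

7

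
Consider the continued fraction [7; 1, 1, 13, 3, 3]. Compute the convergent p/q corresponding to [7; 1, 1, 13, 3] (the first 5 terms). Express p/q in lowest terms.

624/83

a_0 = 7: 7/1
a_1 = 1: 8/1
a_2 = 1: 15/2
a_3 = 13: 203/27
a_4 = 3: 624/83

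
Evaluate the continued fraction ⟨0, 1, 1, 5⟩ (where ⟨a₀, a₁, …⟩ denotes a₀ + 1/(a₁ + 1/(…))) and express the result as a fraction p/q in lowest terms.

Starting at the tail and folding back:
Start with 5.
1 + 1/(5/1) = 1 + 1/5 = 6/5
1 + 1/(6/5) = 1 + 5/6 = 11/6
0 + 1/(11/6) = 0 + 6/11 = 6/11

6/11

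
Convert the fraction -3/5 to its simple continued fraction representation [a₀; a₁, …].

[-1; 2, 2]

⌊-3/5⌋ = -1, remainder 2
⌊5/2⌋ = 2, remainder 1
⌊2/1⌋ = 2, remainder 0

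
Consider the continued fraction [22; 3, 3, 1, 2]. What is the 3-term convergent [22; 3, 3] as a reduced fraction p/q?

223/10

Build up convergents one term at a time:
a_0 = 22: 22/1
a_1 = 3: 67/3
a_2 = 3: 223/10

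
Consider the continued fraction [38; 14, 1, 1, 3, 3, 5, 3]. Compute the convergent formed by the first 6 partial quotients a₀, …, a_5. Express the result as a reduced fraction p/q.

12753/335

Build up convergents one term at a time:
a_0 = 38: 38/1
a_1 = 14: 533/14
a_2 = 1: 571/15
a_3 = 1: 1104/29
a_4 = 3: 3883/102
a_5 = 3: 12753/335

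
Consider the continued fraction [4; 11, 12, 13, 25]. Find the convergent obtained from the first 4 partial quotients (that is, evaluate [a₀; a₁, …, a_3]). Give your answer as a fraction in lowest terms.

7117/1740

Collapse the nested fraction from the inside out:
Start with 13.
12 + 1/(13/1) = 12 + 1/13 = 157/13
11 + 1/(157/13) = 11 + 13/157 = 1740/157
4 + 1/(1740/157) = 4 + 157/1740 = 7117/1740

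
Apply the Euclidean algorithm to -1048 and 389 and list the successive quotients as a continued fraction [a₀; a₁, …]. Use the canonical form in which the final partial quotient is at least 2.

[-3; 3, 3, 1, 2, 1, 1, 4]

-1048 ÷ 389 → quotient -3, remainder 119
389 ÷ 119 → quotient 3, remainder 32
119 ÷ 32 → quotient 3, remainder 23
32 ÷ 23 → quotient 1, remainder 9
23 ÷ 9 → quotient 2, remainder 5
9 ÷ 5 → quotient 1, remainder 4
5 ÷ 4 → quotient 1, remainder 1
4 ÷ 1 → quotient 4, remainder 0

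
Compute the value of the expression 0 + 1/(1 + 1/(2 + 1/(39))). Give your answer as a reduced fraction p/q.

Start with 39.
2 + 1/(39/1) = 2 + 1/39 = 79/39
1 + 1/(79/39) = 1 + 39/79 = 118/79
0 + 1/(118/79) = 0 + 79/118 = 79/118

79/118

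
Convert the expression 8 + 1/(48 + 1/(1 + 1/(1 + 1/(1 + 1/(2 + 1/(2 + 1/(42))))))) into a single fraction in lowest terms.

a_0 = 8: 8/1
a_1 = 48: 385/48
a_2 = 1: 393/49
a_3 = 1: 778/97
a_4 = 1: 1171/146
a_5 = 2: 3120/389
a_6 = 2: 7411/924
a_7 = 42: 314382/39197

314382/39197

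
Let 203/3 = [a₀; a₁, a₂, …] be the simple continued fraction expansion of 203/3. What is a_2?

203 = 67·3 + 2, so a_0 = 67
3 = 1·2 + 1, so a_1 = 1
2 = 2·1 + 0, so a_2 = 2

2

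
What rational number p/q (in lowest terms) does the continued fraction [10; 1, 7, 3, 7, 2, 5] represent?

23261/2138

Collapse the nested fraction from the inside out:
Start with 5.
2 + 1/(5/1) = 2 + 1/5 = 11/5
7 + 1/(11/5) = 7 + 5/11 = 82/11
3 + 1/(82/11) = 3 + 11/82 = 257/82
7 + 1/(257/82) = 7 + 82/257 = 1881/257
1 + 1/(1881/257) = 1 + 257/1881 = 2138/1881
10 + 1/(2138/1881) = 10 + 1881/2138 = 23261/2138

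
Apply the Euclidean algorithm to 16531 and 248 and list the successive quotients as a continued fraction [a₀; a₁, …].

Apply division with remainder until the remainder is 0:
16531 = 66·248 + 163, so a_0 = 66
248 = 1·163 + 85, so a_1 = 1
163 = 1·85 + 78, so a_2 = 1
85 = 1·78 + 7, so a_3 = 1
78 = 11·7 + 1, so a_4 = 11
7 = 7·1 + 0, so a_5 = 7

[66; 1, 1, 1, 11, 7]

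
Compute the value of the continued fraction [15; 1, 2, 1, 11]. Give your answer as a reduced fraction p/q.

740/47

Start with 11.
1 + 1/(11/1) = 1 + 1/11 = 12/11
2 + 1/(12/11) = 2 + 11/12 = 35/12
1 + 1/(35/12) = 1 + 12/35 = 47/35
15 + 1/(47/35) = 15 + 35/47 = 740/47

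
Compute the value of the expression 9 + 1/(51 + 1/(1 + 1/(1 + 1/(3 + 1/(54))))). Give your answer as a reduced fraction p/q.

Use the convergent recurrence hₖ = aₖ·hₖ₋₁ + hₖ₋₂ (and likewise for the denominators kₖ):
a_0 = 9: 9/1
a_1 = 51: 460/51
a_2 = 1: 469/52
a_3 = 1: 929/103
a_4 = 3: 3256/361
a_5 = 54: 176753/19597

176753/19597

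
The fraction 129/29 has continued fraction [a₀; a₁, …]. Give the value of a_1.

2

⌊129/29⌋ = 4, remainder 13
⌊29/13⌋ = 2, remainder 3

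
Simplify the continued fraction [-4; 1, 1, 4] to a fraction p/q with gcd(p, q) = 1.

-31/9

Work from the innermost term outward:
Start with 4.
1 + 1/(4/1) = 1 + 1/4 = 5/4
1 + 1/(5/4) = 1 + 4/5 = 9/5
-4 + 1/(9/5) = -4 + 5/9 = -31/9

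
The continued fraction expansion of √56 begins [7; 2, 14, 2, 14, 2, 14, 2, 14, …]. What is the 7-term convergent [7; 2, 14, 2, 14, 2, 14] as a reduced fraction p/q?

194873/26041

Build up convergents one term at a time:
a_0 = 7: 7/1
a_1 = 2: 15/2
a_2 = 14: 217/29
a_3 = 2: 449/60
a_4 = 14: 6503/869
a_5 = 2: 13455/1798
a_6 = 14: 194873/26041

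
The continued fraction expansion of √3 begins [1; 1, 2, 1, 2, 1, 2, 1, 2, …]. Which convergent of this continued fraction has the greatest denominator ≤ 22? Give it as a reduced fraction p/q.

a_0 = 1: 1/1  (≤ bound)
a_1 = 1: 2/1  (≤ bound)
a_2 = 2: 5/3  (≤ bound)
a_3 = 1: 7/4  (≤ bound)
a_4 = 2: 19/11  (≤ bound)
a_5 = 1: 26/15  (≤ bound)
a_6 = 2: 71/41  (> 22, stop)

26/15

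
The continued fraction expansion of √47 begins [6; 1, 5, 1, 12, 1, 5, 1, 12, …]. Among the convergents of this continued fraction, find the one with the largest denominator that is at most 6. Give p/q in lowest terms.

41/6

a_0 = 6: 6/1  (≤ bound)
a_1 = 1: 7/1  (≤ bound)
a_2 = 5: 41/6  (≤ bound)
a_3 = 1: 48/7  (> 6, stop)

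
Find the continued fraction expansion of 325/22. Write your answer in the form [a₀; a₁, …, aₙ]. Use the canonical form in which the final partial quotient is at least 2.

[14; 1, 3, 2, 2]

325 = 14·22 + 17, so a_0 = 14
22 = 1·17 + 5, so a_1 = 1
17 = 3·5 + 2, so a_2 = 3
5 = 2·2 + 1, so a_3 = 2
2 = 2·1 + 0, so a_4 = 2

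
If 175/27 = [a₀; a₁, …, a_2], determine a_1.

2

⌊175/27⌋ = 6, remainder 13
⌊27/13⌋ = 2, remainder 1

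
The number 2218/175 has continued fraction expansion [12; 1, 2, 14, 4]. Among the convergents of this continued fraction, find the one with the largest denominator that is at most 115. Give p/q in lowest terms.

545/43

List convergents until the denominator exceeds the bound:
a_0 = 12: 12/1  (≤ bound)
a_1 = 1: 13/1  (≤ bound)
a_2 = 2: 38/3  (≤ bound)
a_3 = 14: 545/43  (≤ bound)
a_4 = 4: 2218/175  (> 115, stop)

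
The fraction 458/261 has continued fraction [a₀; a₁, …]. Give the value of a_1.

1

Repeatedly divide and take the remainder:
⌊458/261⌋ = 1, remainder 197
⌊261/197⌋ = 1, remainder 64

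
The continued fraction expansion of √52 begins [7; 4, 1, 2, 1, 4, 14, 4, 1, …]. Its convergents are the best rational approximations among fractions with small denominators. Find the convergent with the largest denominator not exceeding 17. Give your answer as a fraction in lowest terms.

a_0 = 7: 7/1  (≤ bound)
a_1 = 4: 29/4  (≤ bound)
a_2 = 1: 36/5  (≤ bound)
a_3 = 2: 101/14  (≤ bound)
a_4 = 1: 137/19  (> 17, stop)

101/14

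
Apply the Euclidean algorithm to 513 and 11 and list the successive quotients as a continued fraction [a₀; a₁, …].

[46; 1, 1, 1, 3]

⌊513/11⌋ = 46, remainder 7
⌊11/7⌋ = 1, remainder 4
⌊7/4⌋ = 1, remainder 3
⌊4/3⌋ = 1, remainder 1
⌊3/1⌋ = 3, remainder 0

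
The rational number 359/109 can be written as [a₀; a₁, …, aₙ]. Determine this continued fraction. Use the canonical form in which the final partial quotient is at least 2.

[3; 3, 2, 2, 6]

359 = 3·109 + 32, so a_0 = 3
109 = 3·32 + 13, so a_1 = 3
32 = 2·13 + 6, so a_2 = 2
13 = 2·6 + 1, so a_3 = 2
6 = 6·1 + 0, so a_4 = 6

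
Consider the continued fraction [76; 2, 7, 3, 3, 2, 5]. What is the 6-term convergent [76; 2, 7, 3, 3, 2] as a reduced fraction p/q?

27452/359

Starting at the tail and folding back:
Start with 2.
3 + 1/(2/1) = 3 + 1/2 = 7/2
3 + 1/(7/2) = 3 + 2/7 = 23/7
7 + 1/(23/7) = 7 + 7/23 = 168/23
2 + 1/(168/23) = 2 + 23/168 = 359/168
76 + 1/(359/168) = 76 + 168/359 = 27452/359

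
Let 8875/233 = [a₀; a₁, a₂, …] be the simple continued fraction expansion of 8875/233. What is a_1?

11

⌊8875/233⌋ = 38, remainder 21
⌊233/21⌋ = 11, remainder 2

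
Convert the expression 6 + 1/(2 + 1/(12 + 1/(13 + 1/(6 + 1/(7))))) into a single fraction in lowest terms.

a_0 = 6: 6/1
a_1 = 2: 13/2
a_2 = 12: 162/25
a_3 = 13: 2119/327
a_4 = 6: 12876/1987
a_5 = 7: 92251/14236

92251/14236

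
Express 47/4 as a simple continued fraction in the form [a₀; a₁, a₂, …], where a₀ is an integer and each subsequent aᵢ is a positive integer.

47 ÷ 4 → quotient 11, remainder 3
4 ÷ 3 → quotient 1, remainder 1
3 ÷ 1 → quotient 3, remainder 0

[11; 1, 3]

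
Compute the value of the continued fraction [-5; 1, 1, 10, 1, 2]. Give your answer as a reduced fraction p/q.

-300/67

Use the convergent recurrence hₖ = aₖ·hₖ₋₁ + hₖ₋₂ (and likewise for the denominators kₖ):
a_0 = -5: -5/1
a_1 = 1: -4/1
a_2 = 1: -9/2
a_3 = 10: -94/21
a_4 = 1: -103/23
a_5 = 2: -300/67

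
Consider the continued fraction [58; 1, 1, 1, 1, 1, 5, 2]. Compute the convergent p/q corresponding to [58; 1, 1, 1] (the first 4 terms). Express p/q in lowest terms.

176/3

Collapse the nested fraction from the inside out:
Start with 1.
1 + 1/(1/1) = 1 + 1/1 = 2/1
1 + 1/(2/1) = 1 + 1/2 = 3/2
58 + 1/(3/2) = 58 + 2/3 = 176/3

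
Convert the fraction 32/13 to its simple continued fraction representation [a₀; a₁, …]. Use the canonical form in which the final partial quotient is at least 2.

32 ÷ 13 → quotient 2, remainder 6
13 ÷ 6 → quotient 2, remainder 1
6 ÷ 1 → quotient 6, remainder 0

[2; 2, 6]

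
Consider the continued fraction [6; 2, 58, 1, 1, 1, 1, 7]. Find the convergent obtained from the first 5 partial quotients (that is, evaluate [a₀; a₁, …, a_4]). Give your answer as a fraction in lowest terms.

Collapse the nested fraction from the inside out:
Start with 1.
1 + 1/(1/1) = 1 + 1/1 = 2/1
58 + 1/(2/1) = 58 + 1/2 = 117/2
2 + 1/(117/2) = 2 + 2/117 = 236/117
6 + 1/(236/117) = 6 + 117/236 = 1533/236

1533/236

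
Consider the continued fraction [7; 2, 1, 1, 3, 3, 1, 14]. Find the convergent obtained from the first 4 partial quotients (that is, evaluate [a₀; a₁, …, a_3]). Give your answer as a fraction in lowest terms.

a_0 = 7: 7/1
a_1 = 2: 15/2
a_2 = 1: 22/3
a_3 = 1: 37/5

37/5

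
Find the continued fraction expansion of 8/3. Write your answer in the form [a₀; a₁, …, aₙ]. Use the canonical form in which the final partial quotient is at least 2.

[2; 1, 2]

Repeatedly divide and take the remainder:
8 ÷ 3 → quotient 2, remainder 2
3 ÷ 2 → quotient 1, remainder 1
2 ÷ 1 → quotient 2, remainder 0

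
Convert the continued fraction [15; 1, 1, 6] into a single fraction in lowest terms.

202/13

Use the convergent recurrence hₖ = aₖ·hₖ₋₁ + hₖ₋₂ (and likewise for the denominators kₖ):
a_0 = 15: 15/1
a_1 = 1: 16/1
a_2 = 1: 31/2
a_3 = 6: 202/13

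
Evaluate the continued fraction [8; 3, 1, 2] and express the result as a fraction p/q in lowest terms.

91/11

Start with 2.
1 + 1/(2/1) = 1 + 1/2 = 3/2
3 + 1/(3/2) = 3 + 2/3 = 11/3
8 + 1/(11/3) = 8 + 3/11 = 91/11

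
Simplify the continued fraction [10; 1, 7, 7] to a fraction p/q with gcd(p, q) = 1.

620/57

a_0 = 10: 10/1
a_1 = 1: 11/1
a_2 = 7: 87/8
a_3 = 7: 620/57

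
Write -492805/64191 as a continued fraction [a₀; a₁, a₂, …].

⌊-492805/64191⌋ = -8, remainder 20723
⌊64191/20723⌋ = 3, remainder 2022
⌊20723/2022⌋ = 10, remainder 503
⌊2022/503⌋ = 4, remainder 10
⌊503/10⌋ = 50, remainder 3
⌊10/3⌋ = 3, remainder 1
⌊3/1⌋ = 3, remainder 0

[-8; 3, 10, 4, 50, 3, 3]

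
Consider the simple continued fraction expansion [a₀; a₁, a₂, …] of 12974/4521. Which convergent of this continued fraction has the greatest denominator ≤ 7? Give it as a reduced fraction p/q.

List convergents until the denominator exceeds the bound:
a_0 = 2: 2/1  (≤ bound)
a_1 = 1: 3/1  (≤ bound)
a_2 = 6: 20/7  (≤ bound)
a_3 = 1: 23/8  (> 7, stop)

20/7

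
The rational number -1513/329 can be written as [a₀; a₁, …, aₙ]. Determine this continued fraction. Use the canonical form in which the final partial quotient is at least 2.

[-5; 2, 2, 32, 2]

-1513 = -5·329 + 132, so a_0 = -5
329 = 2·132 + 65, so a_1 = 2
132 = 2·65 + 2, so a_2 = 2
65 = 32·2 + 1, so a_3 = 32
2 = 2·1 + 0, so a_4 = 2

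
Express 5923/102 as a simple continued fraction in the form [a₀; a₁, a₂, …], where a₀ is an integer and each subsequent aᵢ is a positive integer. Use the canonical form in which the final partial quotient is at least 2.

⌊5923/102⌋ = 58, remainder 7
⌊102/7⌋ = 14, remainder 4
⌊7/4⌋ = 1, remainder 3
⌊4/3⌋ = 1, remainder 1
⌊3/1⌋ = 3, remainder 0

[58; 14, 1, 1, 3]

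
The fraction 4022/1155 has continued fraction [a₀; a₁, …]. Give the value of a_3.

4022 = 3·1155 + 557, so a_0 = 3
1155 = 2·557 + 41, so a_1 = 2
557 = 13·41 + 24, so a_2 = 13
41 = 1·24 + 17, so a_3 = 1

1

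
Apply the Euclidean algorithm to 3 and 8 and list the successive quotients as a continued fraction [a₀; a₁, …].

Run the Euclidean algorithm, recording each quotient:
3 = 0·8 + 3, so a_0 = 0
8 = 2·3 + 2, so a_1 = 2
3 = 1·2 + 1, so a_2 = 1
2 = 2·1 + 0, so a_3 = 2

[0; 2, 1, 2]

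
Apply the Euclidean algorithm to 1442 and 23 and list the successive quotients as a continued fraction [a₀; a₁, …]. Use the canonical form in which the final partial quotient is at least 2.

[62; 1, 2, 3, 2]

Apply division with remainder until the remainder is 0:
⌊1442/23⌋ = 62, remainder 16
⌊23/16⌋ = 1, remainder 7
⌊16/7⌋ = 2, remainder 2
⌊7/2⌋ = 3, remainder 1
⌊2/1⌋ = 2, remainder 0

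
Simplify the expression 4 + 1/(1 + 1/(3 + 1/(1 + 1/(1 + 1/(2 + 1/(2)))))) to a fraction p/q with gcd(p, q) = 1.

263/55

Work from the innermost term outward:
Start with 2.
2 + 1/(2/1) = 2 + 1/2 = 5/2
1 + 1/(5/2) = 1 + 2/5 = 7/5
1 + 1/(7/5) = 1 + 5/7 = 12/7
3 + 1/(12/7) = 3 + 7/12 = 43/12
1 + 1/(43/12) = 1 + 12/43 = 55/43
4 + 1/(55/43) = 4 + 43/55 = 263/55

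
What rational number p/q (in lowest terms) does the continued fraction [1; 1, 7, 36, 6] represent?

Start with 6.
36 + 1/(6/1) = 36 + 1/6 = 217/6
7 + 1/(217/6) = 7 + 6/217 = 1525/217
1 + 1/(1525/217) = 1 + 217/1525 = 1742/1525
1 + 1/(1742/1525) = 1 + 1525/1742 = 3267/1742

3267/1742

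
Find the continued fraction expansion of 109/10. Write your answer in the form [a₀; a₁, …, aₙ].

[10; 1, 9]

109 = 10·10 + 9, so a_0 = 10
10 = 1·9 + 1, so a_1 = 1
9 = 9·1 + 0, so a_2 = 9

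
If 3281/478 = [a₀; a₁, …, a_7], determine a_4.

1

Run the Euclidean algorithm, recording each quotient:
3281 ÷ 478 → quotient 6, remainder 413
478 ÷ 413 → quotient 1, remainder 65
413 ÷ 65 → quotient 6, remainder 23
65 ÷ 23 → quotient 2, remainder 19
23 ÷ 19 → quotient 1, remainder 4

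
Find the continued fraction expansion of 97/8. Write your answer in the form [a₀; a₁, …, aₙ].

[12; 8]

97 ÷ 8 → quotient 12, remainder 1
8 ÷ 1 → quotient 8, remainder 0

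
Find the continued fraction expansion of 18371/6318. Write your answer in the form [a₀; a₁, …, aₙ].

[2; 1, 9, 1, 5, 7, 3, 4]

18371 ÷ 6318 → quotient 2, remainder 5735
6318 ÷ 5735 → quotient 1, remainder 583
5735 ÷ 583 → quotient 9, remainder 488
583 ÷ 488 → quotient 1, remainder 95
488 ÷ 95 → quotient 5, remainder 13
95 ÷ 13 → quotient 7, remainder 4
13 ÷ 4 → quotient 3, remainder 1
4 ÷ 1 → quotient 4, remainder 0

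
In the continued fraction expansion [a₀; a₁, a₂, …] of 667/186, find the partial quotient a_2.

1

Apply division with remainder until the remainder is 0:
667 = 3·186 + 109, so a_0 = 3
186 = 1·109 + 77, so a_1 = 1
109 = 1·77 + 32, so a_2 = 1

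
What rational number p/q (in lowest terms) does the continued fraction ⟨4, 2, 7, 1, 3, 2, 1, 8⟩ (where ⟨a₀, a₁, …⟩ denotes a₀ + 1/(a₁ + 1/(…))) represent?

a_0 = 4: 4/1
a_1 = 2: 9/2
a_2 = 7: 67/15
a_3 = 1: 76/17
a_4 = 3: 295/66
a_5 = 2: 666/149
a_6 = 1: 961/215
a_7 = 8: 8354/1869

8354/1869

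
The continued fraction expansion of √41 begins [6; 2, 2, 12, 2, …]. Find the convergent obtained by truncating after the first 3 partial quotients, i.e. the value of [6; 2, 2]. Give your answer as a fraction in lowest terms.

32/5

Build up convergents one term at a time:
a_0 = 6: 6/1
a_1 = 2: 13/2
a_2 = 2: 32/5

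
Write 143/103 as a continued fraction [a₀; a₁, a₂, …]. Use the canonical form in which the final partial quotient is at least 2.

⌊143/103⌋ = 1, remainder 40
⌊103/40⌋ = 2, remainder 23
⌊40/23⌋ = 1, remainder 17
⌊23/17⌋ = 1, remainder 6
⌊17/6⌋ = 2, remainder 5
⌊6/5⌋ = 1, remainder 1
⌊5/1⌋ = 5, remainder 0

[1; 2, 1, 1, 2, 1, 5]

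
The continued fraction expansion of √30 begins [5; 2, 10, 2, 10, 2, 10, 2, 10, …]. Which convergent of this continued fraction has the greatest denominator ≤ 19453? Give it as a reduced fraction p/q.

55435/10121

List convergents until the denominator exceeds the bound:
a_0 = 5: 5/1  (≤ bound)
a_1 = 2: 11/2  (≤ bound)
a_2 = 10: 115/21  (≤ bound)
a_3 = 2: 241/44  (≤ bound)
a_4 = 10: 2525/461  (≤ bound)
a_5 = 2: 5291/966  (≤ bound)
a_6 = 10: 55435/10121  (≤ bound)
a_7 = 2: 116161/21208  (> 19453, stop)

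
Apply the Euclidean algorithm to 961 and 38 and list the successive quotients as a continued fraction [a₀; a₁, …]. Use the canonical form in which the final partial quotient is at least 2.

961 = 25·38 + 11, so a_0 = 25
38 = 3·11 + 5, so a_1 = 3
11 = 2·5 + 1, so a_2 = 2
5 = 5·1 + 0, so a_3 = 5

[25; 3, 2, 5]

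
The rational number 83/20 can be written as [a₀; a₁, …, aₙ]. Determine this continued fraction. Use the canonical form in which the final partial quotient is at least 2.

[4; 6, 1, 2]

Run the Euclidean algorithm, recording each quotient:
⌊83/20⌋ = 4, remainder 3
⌊20/3⌋ = 6, remainder 2
⌊3/2⌋ = 1, remainder 1
⌊2/1⌋ = 2, remainder 0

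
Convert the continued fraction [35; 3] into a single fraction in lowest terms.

106/3

a_0 = 35: 35/1
a_1 = 3: 106/3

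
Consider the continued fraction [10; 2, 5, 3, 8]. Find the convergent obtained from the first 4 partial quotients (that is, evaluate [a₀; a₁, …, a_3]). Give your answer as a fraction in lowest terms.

366/35

Starting at the tail and folding back:
Start with 3.
5 + 1/(3/1) = 5 + 1/3 = 16/3
2 + 1/(16/3) = 2 + 3/16 = 35/16
10 + 1/(35/16) = 10 + 16/35 = 366/35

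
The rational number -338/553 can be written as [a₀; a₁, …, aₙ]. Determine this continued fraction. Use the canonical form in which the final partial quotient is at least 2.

[-1; 2, 1, 1, 2, 1, 30]

Run the Euclidean algorithm, recording each quotient:
-338 ÷ 553 → quotient -1, remainder 215
553 ÷ 215 → quotient 2, remainder 123
215 ÷ 123 → quotient 1, remainder 92
123 ÷ 92 → quotient 1, remainder 31
92 ÷ 31 → quotient 2, remainder 30
31 ÷ 30 → quotient 1, remainder 1
30 ÷ 1 → quotient 30, remainder 0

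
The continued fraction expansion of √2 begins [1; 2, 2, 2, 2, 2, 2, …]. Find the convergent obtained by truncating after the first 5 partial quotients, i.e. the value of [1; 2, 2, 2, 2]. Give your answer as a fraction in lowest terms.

41/29

a_0 = 1: 1/1
a_1 = 2: 3/2
a_2 = 2: 7/5
a_3 = 2: 17/12
a_4 = 2: 41/29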